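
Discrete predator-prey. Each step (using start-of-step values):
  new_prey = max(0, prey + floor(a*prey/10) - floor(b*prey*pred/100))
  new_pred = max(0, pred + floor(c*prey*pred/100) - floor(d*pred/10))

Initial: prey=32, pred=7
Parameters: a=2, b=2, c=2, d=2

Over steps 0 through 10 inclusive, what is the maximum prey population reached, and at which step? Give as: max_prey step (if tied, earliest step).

Answer: 34 1

Derivation:
Step 1: prey: 32+6-4=34; pred: 7+4-1=10
Step 2: prey: 34+6-6=34; pred: 10+6-2=14
Step 3: prey: 34+6-9=31; pred: 14+9-2=21
Step 4: prey: 31+6-13=24; pred: 21+13-4=30
Step 5: prey: 24+4-14=14; pred: 30+14-6=38
Step 6: prey: 14+2-10=6; pred: 38+10-7=41
Step 7: prey: 6+1-4=3; pred: 41+4-8=37
Step 8: prey: 3+0-2=1; pred: 37+2-7=32
Step 9: prey: 1+0-0=1; pred: 32+0-6=26
Step 10: prey: 1+0-0=1; pred: 26+0-5=21
Max prey = 34 at step 1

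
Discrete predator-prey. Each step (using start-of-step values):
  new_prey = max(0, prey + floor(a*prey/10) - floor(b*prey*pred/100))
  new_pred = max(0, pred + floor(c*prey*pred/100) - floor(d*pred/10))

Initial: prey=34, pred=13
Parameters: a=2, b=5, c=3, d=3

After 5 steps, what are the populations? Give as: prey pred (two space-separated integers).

Step 1: prey: 34+6-22=18; pred: 13+13-3=23
Step 2: prey: 18+3-20=1; pred: 23+12-6=29
Step 3: prey: 1+0-1=0; pred: 29+0-8=21
Step 4: prey: 0+0-0=0; pred: 21+0-6=15
Step 5: prey: 0+0-0=0; pred: 15+0-4=11

Answer: 0 11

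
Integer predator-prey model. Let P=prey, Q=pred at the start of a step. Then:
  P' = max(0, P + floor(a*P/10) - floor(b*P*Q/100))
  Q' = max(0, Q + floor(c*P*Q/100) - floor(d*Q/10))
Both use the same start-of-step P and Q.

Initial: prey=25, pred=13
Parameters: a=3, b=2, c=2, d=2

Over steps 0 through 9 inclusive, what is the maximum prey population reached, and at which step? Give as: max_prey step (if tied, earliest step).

Answer: 26 1

Derivation:
Step 1: prey: 25+7-6=26; pred: 13+6-2=17
Step 2: prey: 26+7-8=25; pred: 17+8-3=22
Step 3: prey: 25+7-11=21; pred: 22+11-4=29
Step 4: prey: 21+6-12=15; pred: 29+12-5=36
Step 5: prey: 15+4-10=9; pred: 36+10-7=39
Step 6: prey: 9+2-7=4; pred: 39+7-7=39
Step 7: prey: 4+1-3=2; pred: 39+3-7=35
Step 8: prey: 2+0-1=1; pred: 35+1-7=29
Step 9: prey: 1+0-0=1; pred: 29+0-5=24
Max prey = 26 at step 1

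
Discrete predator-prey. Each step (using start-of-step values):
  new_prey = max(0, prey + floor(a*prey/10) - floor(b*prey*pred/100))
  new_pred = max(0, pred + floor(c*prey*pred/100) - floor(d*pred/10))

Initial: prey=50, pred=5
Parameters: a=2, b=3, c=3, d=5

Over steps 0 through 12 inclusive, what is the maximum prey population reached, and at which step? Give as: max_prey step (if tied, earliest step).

Answer: 53 1

Derivation:
Step 1: prey: 50+10-7=53; pred: 5+7-2=10
Step 2: prey: 53+10-15=48; pred: 10+15-5=20
Step 3: prey: 48+9-28=29; pred: 20+28-10=38
Step 4: prey: 29+5-33=1; pred: 38+33-19=52
Step 5: prey: 1+0-1=0; pred: 52+1-26=27
Step 6: prey: 0+0-0=0; pred: 27+0-13=14
Step 7: prey: 0+0-0=0; pred: 14+0-7=7
Step 8: prey: 0+0-0=0; pred: 7+0-3=4
Step 9: prey: 0+0-0=0; pred: 4+0-2=2
Step 10: prey: 0+0-0=0; pred: 2+0-1=1
Step 11: prey: 0+0-0=0; pred: 1+0-0=1
Step 12: prey: 0+0-0=0; pred: 1+0-0=1
Max prey = 53 at step 1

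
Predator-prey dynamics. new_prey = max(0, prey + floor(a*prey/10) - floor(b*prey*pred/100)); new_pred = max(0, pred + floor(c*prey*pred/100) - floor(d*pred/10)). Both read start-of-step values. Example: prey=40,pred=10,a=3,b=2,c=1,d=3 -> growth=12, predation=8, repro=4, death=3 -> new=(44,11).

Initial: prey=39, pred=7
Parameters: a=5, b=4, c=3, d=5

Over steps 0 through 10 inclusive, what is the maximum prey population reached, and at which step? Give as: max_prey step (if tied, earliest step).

Step 1: prey: 39+19-10=48; pred: 7+8-3=12
Step 2: prey: 48+24-23=49; pred: 12+17-6=23
Step 3: prey: 49+24-45=28; pred: 23+33-11=45
Step 4: prey: 28+14-50=0; pred: 45+37-22=60
Step 5: prey: 0+0-0=0; pred: 60+0-30=30
Step 6: prey: 0+0-0=0; pred: 30+0-15=15
Step 7: prey: 0+0-0=0; pred: 15+0-7=8
Step 8: prey: 0+0-0=0; pred: 8+0-4=4
Step 9: prey: 0+0-0=0; pred: 4+0-2=2
Step 10: prey: 0+0-0=0; pred: 2+0-1=1
Max prey = 49 at step 2

Answer: 49 2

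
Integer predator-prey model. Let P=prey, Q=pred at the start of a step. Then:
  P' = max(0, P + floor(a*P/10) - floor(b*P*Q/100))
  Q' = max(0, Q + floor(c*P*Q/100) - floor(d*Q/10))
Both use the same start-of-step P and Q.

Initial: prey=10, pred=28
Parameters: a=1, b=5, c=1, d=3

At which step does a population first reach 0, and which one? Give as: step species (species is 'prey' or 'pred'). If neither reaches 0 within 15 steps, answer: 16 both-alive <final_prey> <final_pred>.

Answer: 1 prey

Derivation:
Step 1: prey: 10+1-14=0; pred: 28+2-8=22
First extinction: prey at step 1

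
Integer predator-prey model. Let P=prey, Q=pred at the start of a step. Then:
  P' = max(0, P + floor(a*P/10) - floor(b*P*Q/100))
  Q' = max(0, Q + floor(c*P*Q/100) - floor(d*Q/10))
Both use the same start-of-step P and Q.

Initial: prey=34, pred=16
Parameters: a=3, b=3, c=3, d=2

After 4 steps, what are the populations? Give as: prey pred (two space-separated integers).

Answer: 0 45

Derivation:
Step 1: prey: 34+10-16=28; pred: 16+16-3=29
Step 2: prey: 28+8-24=12; pred: 29+24-5=48
Step 3: prey: 12+3-17=0; pred: 48+17-9=56
Step 4: prey: 0+0-0=0; pred: 56+0-11=45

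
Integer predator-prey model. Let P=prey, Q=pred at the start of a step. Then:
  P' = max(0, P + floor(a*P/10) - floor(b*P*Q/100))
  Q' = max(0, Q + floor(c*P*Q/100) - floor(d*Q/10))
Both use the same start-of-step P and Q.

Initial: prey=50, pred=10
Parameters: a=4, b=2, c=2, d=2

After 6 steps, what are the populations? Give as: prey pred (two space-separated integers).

Answer: 0 80

Derivation:
Step 1: prey: 50+20-10=60; pred: 10+10-2=18
Step 2: prey: 60+24-21=63; pred: 18+21-3=36
Step 3: prey: 63+25-45=43; pred: 36+45-7=74
Step 4: prey: 43+17-63=0; pred: 74+63-14=123
Step 5: prey: 0+0-0=0; pred: 123+0-24=99
Step 6: prey: 0+0-0=0; pred: 99+0-19=80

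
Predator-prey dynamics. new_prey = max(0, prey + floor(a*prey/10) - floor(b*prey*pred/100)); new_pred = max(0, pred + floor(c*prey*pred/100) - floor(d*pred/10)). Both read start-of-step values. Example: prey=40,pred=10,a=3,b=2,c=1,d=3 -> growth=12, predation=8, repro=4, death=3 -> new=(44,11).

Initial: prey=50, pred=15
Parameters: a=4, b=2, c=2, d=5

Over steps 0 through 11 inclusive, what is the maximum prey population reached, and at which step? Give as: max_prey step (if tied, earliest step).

Answer: 55 1

Derivation:
Step 1: prey: 50+20-15=55; pred: 15+15-7=23
Step 2: prey: 55+22-25=52; pred: 23+25-11=37
Step 3: prey: 52+20-38=34; pred: 37+38-18=57
Step 4: prey: 34+13-38=9; pred: 57+38-28=67
Step 5: prey: 9+3-12=0; pred: 67+12-33=46
Step 6: prey: 0+0-0=0; pred: 46+0-23=23
Step 7: prey: 0+0-0=0; pred: 23+0-11=12
Step 8: prey: 0+0-0=0; pred: 12+0-6=6
Step 9: prey: 0+0-0=0; pred: 6+0-3=3
Step 10: prey: 0+0-0=0; pred: 3+0-1=2
Step 11: prey: 0+0-0=0; pred: 2+0-1=1
Max prey = 55 at step 1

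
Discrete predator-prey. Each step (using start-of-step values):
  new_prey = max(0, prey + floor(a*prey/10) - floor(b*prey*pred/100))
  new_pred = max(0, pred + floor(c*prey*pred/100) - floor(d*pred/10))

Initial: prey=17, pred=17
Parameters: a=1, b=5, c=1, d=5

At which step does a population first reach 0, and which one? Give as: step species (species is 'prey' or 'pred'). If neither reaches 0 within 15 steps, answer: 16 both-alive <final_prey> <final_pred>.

Answer: 16 both-alive 2 1

Derivation:
Step 1: prey: 17+1-14=4; pred: 17+2-8=11
Step 2: prey: 4+0-2=2; pred: 11+0-5=6
Step 3: prey: 2+0-0=2; pred: 6+0-3=3
Step 4: prey: 2+0-0=2; pred: 3+0-1=2
Step 5: prey: 2+0-0=2; pred: 2+0-1=1
Step 6: prey: 2+0-0=2; pred: 1+0-0=1
Steps 7-15: state stable at prey=2, pred=1 (no change)
No extinction within 15 steps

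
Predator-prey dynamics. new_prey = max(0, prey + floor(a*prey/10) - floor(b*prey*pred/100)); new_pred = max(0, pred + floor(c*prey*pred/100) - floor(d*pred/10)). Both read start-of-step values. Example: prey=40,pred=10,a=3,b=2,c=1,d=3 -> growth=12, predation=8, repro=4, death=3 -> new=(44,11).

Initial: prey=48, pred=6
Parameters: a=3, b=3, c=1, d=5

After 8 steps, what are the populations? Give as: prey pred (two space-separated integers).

Answer: 70 21

Derivation:
Step 1: prey: 48+14-8=54; pred: 6+2-3=5
Step 2: prey: 54+16-8=62; pred: 5+2-2=5
Step 3: prey: 62+18-9=71; pred: 5+3-2=6
Step 4: prey: 71+21-12=80; pred: 6+4-3=7
Step 5: prey: 80+24-16=88; pred: 7+5-3=9
Step 6: prey: 88+26-23=91; pred: 9+7-4=12
Step 7: prey: 91+27-32=86; pred: 12+10-6=16
Step 8: prey: 86+25-41=70; pred: 16+13-8=21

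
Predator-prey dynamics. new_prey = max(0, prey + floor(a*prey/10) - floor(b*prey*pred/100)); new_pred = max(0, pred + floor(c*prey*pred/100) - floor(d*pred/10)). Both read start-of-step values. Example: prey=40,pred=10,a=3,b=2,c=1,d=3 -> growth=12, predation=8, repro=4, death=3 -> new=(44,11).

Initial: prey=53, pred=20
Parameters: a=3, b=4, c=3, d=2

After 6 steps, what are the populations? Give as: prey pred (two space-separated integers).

Answer: 0 32

Derivation:
Step 1: prey: 53+15-42=26; pred: 20+31-4=47
Step 2: prey: 26+7-48=0; pred: 47+36-9=74
Step 3: prey: 0+0-0=0; pred: 74+0-14=60
Step 4: prey: 0+0-0=0; pred: 60+0-12=48
Step 5: prey: 0+0-0=0; pred: 48+0-9=39
Step 6: prey: 0+0-0=0; pred: 39+0-7=32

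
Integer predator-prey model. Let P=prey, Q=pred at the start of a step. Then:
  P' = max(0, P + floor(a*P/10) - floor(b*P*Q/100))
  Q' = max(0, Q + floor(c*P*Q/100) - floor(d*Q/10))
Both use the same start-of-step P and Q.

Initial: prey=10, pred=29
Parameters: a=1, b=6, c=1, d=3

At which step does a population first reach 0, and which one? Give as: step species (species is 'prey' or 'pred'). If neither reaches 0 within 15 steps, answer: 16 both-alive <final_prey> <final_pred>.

Step 1: prey: 10+1-17=0; pred: 29+2-8=23
First extinction: prey at step 1

Answer: 1 prey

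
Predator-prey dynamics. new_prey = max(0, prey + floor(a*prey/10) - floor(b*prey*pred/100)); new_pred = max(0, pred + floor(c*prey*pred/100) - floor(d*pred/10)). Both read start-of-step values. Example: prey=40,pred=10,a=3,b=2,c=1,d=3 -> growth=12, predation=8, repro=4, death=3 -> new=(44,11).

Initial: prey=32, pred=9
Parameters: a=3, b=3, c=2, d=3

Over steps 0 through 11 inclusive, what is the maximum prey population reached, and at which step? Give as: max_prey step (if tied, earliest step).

Answer: 33 1

Derivation:
Step 1: prey: 32+9-8=33; pred: 9+5-2=12
Step 2: prey: 33+9-11=31; pred: 12+7-3=16
Step 3: prey: 31+9-14=26; pred: 16+9-4=21
Step 4: prey: 26+7-16=17; pred: 21+10-6=25
Step 5: prey: 17+5-12=10; pred: 25+8-7=26
Step 6: prey: 10+3-7=6; pred: 26+5-7=24
Step 7: prey: 6+1-4=3; pred: 24+2-7=19
Step 8: prey: 3+0-1=2; pred: 19+1-5=15
Step 9: prey: 2+0-0=2; pred: 15+0-4=11
Step 10: prey: 2+0-0=2; pred: 11+0-3=8
Step 11: prey: 2+0-0=2; pred: 8+0-2=6
Max prey = 33 at step 1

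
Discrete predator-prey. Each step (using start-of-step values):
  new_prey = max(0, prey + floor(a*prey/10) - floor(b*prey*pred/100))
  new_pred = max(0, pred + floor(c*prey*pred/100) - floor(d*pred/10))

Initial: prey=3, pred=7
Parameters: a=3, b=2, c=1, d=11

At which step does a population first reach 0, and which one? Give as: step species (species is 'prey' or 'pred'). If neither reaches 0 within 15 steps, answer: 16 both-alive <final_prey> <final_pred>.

Step 1: prey: 3+0-0=3; pred: 7+0-7=0
First extinction: pred at step 1

Answer: 1 pred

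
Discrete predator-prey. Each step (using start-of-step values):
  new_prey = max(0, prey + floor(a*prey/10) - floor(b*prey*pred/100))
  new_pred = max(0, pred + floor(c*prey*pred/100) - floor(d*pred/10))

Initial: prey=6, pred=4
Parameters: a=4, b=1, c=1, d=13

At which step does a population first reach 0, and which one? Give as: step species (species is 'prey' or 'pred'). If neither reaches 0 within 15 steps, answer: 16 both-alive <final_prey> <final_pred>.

Answer: 1 pred

Derivation:
Step 1: prey: 6+2-0=8; pred: 4+0-5=0
First extinction: pred at step 1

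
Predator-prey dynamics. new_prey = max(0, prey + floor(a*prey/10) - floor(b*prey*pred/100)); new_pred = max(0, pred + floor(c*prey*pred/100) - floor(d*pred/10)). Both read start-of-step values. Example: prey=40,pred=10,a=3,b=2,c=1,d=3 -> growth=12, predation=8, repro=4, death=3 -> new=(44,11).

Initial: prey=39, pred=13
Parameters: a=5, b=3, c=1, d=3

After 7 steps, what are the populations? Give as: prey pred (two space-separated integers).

Step 1: prey: 39+19-15=43; pred: 13+5-3=15
Step 2: prey: 43+21-19=45; pred: 15+6-4=17
Step 3: prey: 45+22-22=45; pred: 17+7-5=19
Step 4: prey: 45+22-25=42; pred: 19+8-5=22
Step 5: prey: 42+21-27=36; pred: 22+9-6=25
Step 6: prey: 36+18-27=27; pred: 25+9-7=27
Step 7: prey: 27+13-21=19; pred: 27+7-8=26

Answer: 19 26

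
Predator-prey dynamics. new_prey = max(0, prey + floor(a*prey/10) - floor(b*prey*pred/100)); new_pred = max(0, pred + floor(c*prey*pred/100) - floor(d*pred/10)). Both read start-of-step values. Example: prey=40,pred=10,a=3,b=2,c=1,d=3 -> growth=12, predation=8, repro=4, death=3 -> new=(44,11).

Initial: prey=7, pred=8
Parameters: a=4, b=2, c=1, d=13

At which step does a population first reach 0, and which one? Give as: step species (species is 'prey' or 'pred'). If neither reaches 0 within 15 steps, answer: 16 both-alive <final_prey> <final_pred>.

Step 1: prey: 7+2-1=8; pred: 8+0-10=0
First extinction: pred at step 1

Answer: 1 pred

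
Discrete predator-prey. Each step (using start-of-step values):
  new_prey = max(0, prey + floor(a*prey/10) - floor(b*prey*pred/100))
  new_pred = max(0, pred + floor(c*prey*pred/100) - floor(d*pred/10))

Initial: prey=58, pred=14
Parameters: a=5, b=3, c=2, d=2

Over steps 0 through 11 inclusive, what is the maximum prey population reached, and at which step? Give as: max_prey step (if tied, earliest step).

Step 1: prey: 58+29-24=63; pred: 14+16-2=28
Step 2: prey: 63+31-52=42; pred: 28+35-5=58
Step 3: prey: 42+21-73=0; pred: 58+48-11=95
Step 4: prey: 0+0-0=0; pred: 95+0-19=76
Step 5: prey: 0+0-0=0; pred: 76+0-15=61
Step 6: prey: 0+0-0=0; pred: 61+0-12=49
Step 7: prey: 0+0-0=0; pred: 49+0-9=40
Step 8: prey: 0+0-0=0; pred: 40+0-8=32
Step 9: prey: 0+0-0=0; pred: 32+0-6=26
Step 10: prey: 0+0-0=0; pred: 26+0-5=21
Step 11: prey: 0+0-0=0; pred: 21+0-4=17
Max prey = 63 at step 1

Answer: 63 1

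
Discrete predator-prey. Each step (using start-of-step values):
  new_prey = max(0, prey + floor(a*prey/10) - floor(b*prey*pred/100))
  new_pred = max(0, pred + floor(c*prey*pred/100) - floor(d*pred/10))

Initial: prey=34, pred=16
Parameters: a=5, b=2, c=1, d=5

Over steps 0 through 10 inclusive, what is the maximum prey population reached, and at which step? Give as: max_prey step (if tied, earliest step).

Step 1: prey: 34+17-10=41; pred: 16+5-8=13
Step 2: prey: 41+20-10=51; pred: 13+5-6=12
Step 3: prey: 51+25-12=64; pred: 12+6-6=12
Step 4: prey: 64+32-15=81; pred: 12+7-6=13
Step 5: prey: 81+40-21=100; pred: 13+10-6=17
Step 6: prey: 100+50-34=116; pred: 17+17-8=26
Step 7: prey: 116+58-60=114; pred: 26+30-13=43
Step 8: prey: 114+57-98=73; pred: 43+49-21=71
Step 9: prey: 73+36-103=6; pred: 71+51-35=87
Step 10: prey: 6+3-10=0; pred: 87+5-43=49
Max prey = 116 at step 6

Answer: 116 6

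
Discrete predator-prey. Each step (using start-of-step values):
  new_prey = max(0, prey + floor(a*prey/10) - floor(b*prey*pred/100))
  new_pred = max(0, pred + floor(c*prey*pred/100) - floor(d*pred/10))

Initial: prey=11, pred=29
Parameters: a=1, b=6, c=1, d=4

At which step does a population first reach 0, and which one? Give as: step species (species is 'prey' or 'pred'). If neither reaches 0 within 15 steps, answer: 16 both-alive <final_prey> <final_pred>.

Step 1: prey: 11+1-19=0; pred: 29+3-11=21
First extinction: prey at step 1

Answer: 1 prey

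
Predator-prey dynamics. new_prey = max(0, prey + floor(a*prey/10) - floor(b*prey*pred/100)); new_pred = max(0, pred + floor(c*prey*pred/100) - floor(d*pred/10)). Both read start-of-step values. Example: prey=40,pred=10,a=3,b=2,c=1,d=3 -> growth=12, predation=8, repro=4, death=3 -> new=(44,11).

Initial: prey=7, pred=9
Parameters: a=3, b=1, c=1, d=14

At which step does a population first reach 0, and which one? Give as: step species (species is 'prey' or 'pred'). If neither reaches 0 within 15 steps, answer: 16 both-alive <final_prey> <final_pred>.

Answer: 1 pred

Derivation:
Step 1: prey: 7+2-0=9; pred: 9+0-12=0
First extinction: pred at step 1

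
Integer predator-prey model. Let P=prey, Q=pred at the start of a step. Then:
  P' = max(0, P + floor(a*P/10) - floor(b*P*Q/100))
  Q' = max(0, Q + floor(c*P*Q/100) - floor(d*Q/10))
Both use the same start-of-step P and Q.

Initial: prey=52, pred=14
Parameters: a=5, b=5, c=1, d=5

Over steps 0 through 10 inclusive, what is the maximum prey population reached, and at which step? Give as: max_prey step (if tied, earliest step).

Answer: 96 10

Derivation:
Step 1: prey: 52+26-36=42; pred: 14+7-7=14
Step 2: prey: 42+21-29=34; pred: 14+5-7=12
Step 3: prey: 34+17-20=31; pred: 12+4-6=10
Step 4: prey: 31+15-15=31; pred: 10+3-5=8
Step 5: prey: 31+15-12=34; pred: 8+2-4=6
Step 6: prey: 34+17-10=41; pred: 6+2-3=5
Step 7: prey: 41+20-10=51; pred: 5+2-2=5
Step 8: prey: 51+25-12=64; pred: 5+2-2=5
Step 9: prey: 64+32-16=80; pred: 5+3-2=6
Step 10: prey: 80+40-24=96; pred: 6+4-3=7
Max prey = 96 at step 10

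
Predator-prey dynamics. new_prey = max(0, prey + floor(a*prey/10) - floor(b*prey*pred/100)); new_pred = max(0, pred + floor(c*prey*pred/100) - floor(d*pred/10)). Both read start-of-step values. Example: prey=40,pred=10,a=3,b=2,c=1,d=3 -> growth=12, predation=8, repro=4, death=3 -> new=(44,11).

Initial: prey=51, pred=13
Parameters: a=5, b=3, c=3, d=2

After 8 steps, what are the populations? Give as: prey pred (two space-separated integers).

Step 1: prey: 51+25-19=57; pred: 13+19-2=30
Step 2: prey: 57+28-51=34; pred: 30+51-6=75
Step 3: prey: 34+17-76=0; pred: 75+76-15=136
Step 4: prey: 0+0-0=0; pred: 136+0-27=109
Step 5: prey: 0+0-0=0; pred: 109+0-21=88
Step 6: prey: 0+0-0=0; pred: 88+0-17=71
Step 7: prey: 0+0-0=0; pred: 71+0-14=57
Step 8: prey: 0+0-0=0; pred: 57+0-11=46

Answer: 0 46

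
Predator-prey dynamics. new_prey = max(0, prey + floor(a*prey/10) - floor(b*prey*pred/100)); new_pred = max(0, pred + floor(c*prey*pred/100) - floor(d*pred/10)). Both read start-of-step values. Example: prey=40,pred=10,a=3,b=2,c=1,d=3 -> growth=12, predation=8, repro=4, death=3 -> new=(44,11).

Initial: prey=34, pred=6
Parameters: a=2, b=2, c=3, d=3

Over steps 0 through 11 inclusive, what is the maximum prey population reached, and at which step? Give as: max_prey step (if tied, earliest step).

Answer: 36 1

Derivation:
Step 1: prey: 34+6-4=36; pred: 6+6-1=11
Step 2: prey: 36+7-7=36; pred: 11+11-3=19
Step 3: prey: 36+7-13=30; pred: 19+20-5=34
Step 4: prey: 30+6-20=16; pred: 34+30-10=54
Step 5: prey: 16+3-17=2; pred: 54+25-16=63
Step 6: prey: 2+0-2=0; pred: 63+3-18=48
Step 7: prey: 0+0-0=0; pred: 48+0-14=34
Step 8: prey: 0+0-0=0; pred: 34+0-10=24
Step 9: prey: 0+0-0=0; pred: 24+0-7=17
Step 10: prey: 0+0-0=0; pred: 17+0-5=12
Step 11: prey: 0+0-0=0; pred: 12+0-3=9
Max prey = 36 at step 1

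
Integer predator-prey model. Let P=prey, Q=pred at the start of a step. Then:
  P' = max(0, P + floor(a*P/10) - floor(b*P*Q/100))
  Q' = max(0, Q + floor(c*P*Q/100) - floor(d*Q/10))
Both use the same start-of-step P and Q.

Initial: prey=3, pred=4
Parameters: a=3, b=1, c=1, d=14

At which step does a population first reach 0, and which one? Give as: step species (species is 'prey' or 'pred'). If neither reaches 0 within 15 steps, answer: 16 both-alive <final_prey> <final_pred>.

Step 1: prey: 3+0-0=3; pred: 4+0-5=0
First extinction: pred at step 1

Answer: 1 pred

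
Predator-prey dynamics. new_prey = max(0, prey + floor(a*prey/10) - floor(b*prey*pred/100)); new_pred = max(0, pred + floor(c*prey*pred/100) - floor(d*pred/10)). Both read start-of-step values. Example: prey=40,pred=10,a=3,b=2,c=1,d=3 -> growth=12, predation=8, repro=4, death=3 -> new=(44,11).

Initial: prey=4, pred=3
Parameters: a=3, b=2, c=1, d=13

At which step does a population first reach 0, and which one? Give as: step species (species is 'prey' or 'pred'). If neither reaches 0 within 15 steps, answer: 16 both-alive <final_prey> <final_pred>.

Answer: 1 pred

Derivation:
Step 1: prey: 4+1-0=5; pred: 3+0-3=0
First extinction: pred at step 1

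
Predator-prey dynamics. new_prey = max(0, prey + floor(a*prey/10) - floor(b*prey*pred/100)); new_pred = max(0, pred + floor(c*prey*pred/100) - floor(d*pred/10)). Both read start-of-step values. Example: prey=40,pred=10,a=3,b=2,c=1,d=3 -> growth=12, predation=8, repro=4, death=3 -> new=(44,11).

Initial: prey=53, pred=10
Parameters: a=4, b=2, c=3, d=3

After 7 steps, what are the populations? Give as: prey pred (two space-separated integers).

Step 1: prey: 53+21-10=64; pred: 10+15-3=22
Step 2: prey: 64+25-28=61; pred: 22+42-6=58
Step 3: prey: 61+24-70=15; pred: 58+106-17=147
Step 4: prey: 15+6-44=0; pred: 147+66-44=169
Step 5: prey: 0+0-0=0; pred: 169+0-50=119
Step 6: prey: 0+0-0=0; pred: 119+0-35=84
Step 7: prey: 0+0-0=0; pred: 84+0-25=59

Answer: 0 59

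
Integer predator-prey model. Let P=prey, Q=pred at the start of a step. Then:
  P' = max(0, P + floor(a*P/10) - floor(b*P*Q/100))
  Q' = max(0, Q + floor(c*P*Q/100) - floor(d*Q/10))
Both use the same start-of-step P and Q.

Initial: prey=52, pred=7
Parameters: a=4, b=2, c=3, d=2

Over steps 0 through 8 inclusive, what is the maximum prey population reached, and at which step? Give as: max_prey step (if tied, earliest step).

Step 1: prey: 52+20-7=65; pred: 7+10-1=16
Step 2: prey: 65+26-20=71; pred: 16+31-3=44
Step 3: prey: 71+28-62=37; pred: 44+93-8=129
Step 4: prey: 37+14-95=0; pred: 129+143-25=247
Step 5: prey: 0+0-0=0; pred: 247+0-49=198
Step 6: prey: 0+0-0=0; pred: 198+0-39=159
Step 7: prey: 0+0-0=0; pred: 159+0-31=128
Step 8: prey: 0+0-0=0; pred: 128+0-25=103
Max prey = 71 at step 2

Answer: 71 2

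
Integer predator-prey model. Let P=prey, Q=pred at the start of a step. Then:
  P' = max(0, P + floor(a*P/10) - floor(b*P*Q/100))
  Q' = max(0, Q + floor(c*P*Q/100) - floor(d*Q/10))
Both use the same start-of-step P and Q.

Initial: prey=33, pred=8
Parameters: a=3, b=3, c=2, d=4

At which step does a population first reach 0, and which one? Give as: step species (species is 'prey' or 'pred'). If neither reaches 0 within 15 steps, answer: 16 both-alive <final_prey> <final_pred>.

Step 1: prey: 33+9-7=35; pred: 8+5-3=10
Step 2: prey: 35+10-10=35; pred: 10+7-4=13
Step 3: prey: 35+10-13=32; pred: 13+9-5=17
Step 4: prey: 32+9-16=25; pred: 17+10-6=21
Step 5: prey: 25+7-15=17; pred: 21+10-8=23
Step 6: prey: 17+5-11=11; pred: 23+7-9=21
Step 7: prey: 11+3-6=8; pred: 21+4-8=17
Step 8: prey: 8+2-4=6; pred: 17+2-6=13
Step 9: prey: 6+1-2=5; pred: 13+1-5=9
Step 10: prey: 5+1-1=5; pred: 9+0-3=6
Step 11: prey: 5+1-0=6; pred: 6+0-2=4
Step 12: prey: 6+1-0=7; pred: 4+0-1=3
Step 13: prey: 7+2-0=9; pred: 3+0-1=2
Step 14: prey: 9+2-0=11; pred: 2+0-0=2
Step 15: prey: 11+3-0=14; pred: 2+0-0=2
No extinction within 15 steps

Answer: 16 both-alive 14 2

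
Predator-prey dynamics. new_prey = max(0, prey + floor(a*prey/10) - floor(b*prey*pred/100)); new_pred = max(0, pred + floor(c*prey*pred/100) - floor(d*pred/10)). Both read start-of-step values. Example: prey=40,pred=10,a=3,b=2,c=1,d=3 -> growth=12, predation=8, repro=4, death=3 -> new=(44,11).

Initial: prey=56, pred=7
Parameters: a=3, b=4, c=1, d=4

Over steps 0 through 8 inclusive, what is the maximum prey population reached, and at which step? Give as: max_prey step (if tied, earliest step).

Answer: 57 1

Derivation:
Step 1: prey: 56+16-15=57; pred: 7+3-2=8
Step 2: prey: 57+17-18=56; pred: 8+4-3=9
Step 3: prey: 56+16-20=52; pred: 9+5-3=11
Step 4: prey: 52+15-22=45; pred: 11+5-4=12
Step 5: prey: 45+13-21=37; pred: 12+5-4=13
Step 6: prey: 37+11-19=29; pred: 13+4-5=12
Step 7: prey: 29+8-13=24; pred: 12+3-4=11
Step 8: prey: 24+7-10=21; pred: 11+2-4=9
Max prey = 57 at step 1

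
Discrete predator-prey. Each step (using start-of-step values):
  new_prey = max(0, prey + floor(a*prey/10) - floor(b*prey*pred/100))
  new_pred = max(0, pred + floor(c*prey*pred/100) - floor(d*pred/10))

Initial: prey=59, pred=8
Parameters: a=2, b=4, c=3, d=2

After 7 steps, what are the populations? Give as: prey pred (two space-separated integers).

Answer: 0 29

Derivation:
Step 1: prey: 59+11-18=52; pred: 8+14-1=21
Step 2: prey: 52+10-43=19; pred: 21+32-4=49
Step 3: prey: 19+3-37=0; pred: 49+27-9=67
Step 4: prey: 0+0-0=0; pred: 67+0-13=54
Step 5: prey: 0+0-0=0; pred: 54+0-10=44
Step 6: prey: 0+0-0=0; pred: 44+0-8=36
Step 7: prey: 0+0-0=0; pred: 36+0-7=29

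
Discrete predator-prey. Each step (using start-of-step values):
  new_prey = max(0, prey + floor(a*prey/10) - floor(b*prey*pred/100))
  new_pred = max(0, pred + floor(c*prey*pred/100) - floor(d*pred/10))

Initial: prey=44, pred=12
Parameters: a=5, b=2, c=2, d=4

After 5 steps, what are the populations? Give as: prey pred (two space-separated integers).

Answer: 0 99

Derivation:
Step 1: prey: 44+22-10=56; pred: 12+10-4=18
Step 2: prey: 56+28-20=64; pred: 18+20-7=31
Step 3: prey: 64+32-39=57; pred: 31+39-12=58
Step 4: prey: 57+28-66=19; pred: 58+66-23=101
Step 5: prey: 19+9-38=0; pred: 101+38-40=99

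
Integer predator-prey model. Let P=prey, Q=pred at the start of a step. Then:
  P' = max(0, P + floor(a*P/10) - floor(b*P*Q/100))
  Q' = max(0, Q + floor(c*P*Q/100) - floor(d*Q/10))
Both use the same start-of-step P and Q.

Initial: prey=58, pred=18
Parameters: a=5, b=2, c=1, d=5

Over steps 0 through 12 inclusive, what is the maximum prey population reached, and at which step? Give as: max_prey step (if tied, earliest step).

Step 1: prey: 58+29-20=67; pred: 18+10-9=19
Step 2: prey: 67+33-25=75; pred: 19+12-9=22
Step 3: prey: 75+37-33=79; pred: 22+16-11=27
Step 4: prey: 79+39-42=76; pred: 27+21-13=35
Step 5: prey: 76+38-53=61; pred: 35+26-17=44
Step 6: prey: 61+30-53=38; pred: 44+26-22=48
Step 7: prey: 38+19-36=21; pred: 48+18-24=42
Step 8: prey: 21+10-17=14; pred: 42+8-21=29
Step 9: prey: 14+7-8=13; pred: 29+4-14=19
Step 10: prey: 13+6-4=15; pred: 19+2-9=12
Step 11: prey: 15+7-3=19; pred: 12+1-6=7
Step 12: prey: 19+9-2=26; pred: 7+1-3=5
Max prey = 79 at step 3

Answer: 79 3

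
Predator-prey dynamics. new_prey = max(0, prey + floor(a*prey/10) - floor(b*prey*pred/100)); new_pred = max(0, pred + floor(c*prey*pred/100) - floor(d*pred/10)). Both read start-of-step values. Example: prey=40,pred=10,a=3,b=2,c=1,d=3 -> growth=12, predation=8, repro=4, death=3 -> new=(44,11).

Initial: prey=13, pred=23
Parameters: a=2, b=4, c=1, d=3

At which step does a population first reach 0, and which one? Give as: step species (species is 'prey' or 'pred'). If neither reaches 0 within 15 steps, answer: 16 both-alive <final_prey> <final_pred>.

Step 1: prey: 13+2-11=4; pred: 23+2-6=19
Step 2: prey: 4+0-3=1; pred: 19+0-5=14
Step 3: prey: 1+0-0=1; pred: 14+0-4=10
Step 4: prey: 1+0-0=1; pred: 10+0-3=7
Step 5: prey: 1+0-0=1; pred: 7+0-2=5
Step 6: prey: 1+0-0=1; pred: 5+0-1=4
Step 7: prey: 1+0-0=1; pred: 4+0-1=3
Step 8: prey: 1+0-0=1; pred: 3+0-0=3
Steps 9-15: state stable at prey=1, pred=3 (no change)
No extinction within 15 steps

Answer: 16 both-alive 1 3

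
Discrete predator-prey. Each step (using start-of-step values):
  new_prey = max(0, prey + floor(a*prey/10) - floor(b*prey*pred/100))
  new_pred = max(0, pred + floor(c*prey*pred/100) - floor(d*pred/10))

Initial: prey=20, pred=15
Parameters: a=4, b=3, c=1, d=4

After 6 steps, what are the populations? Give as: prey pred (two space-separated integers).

Step 1: prey: 20+8-9=19; pred: 15+3-6=12
Step 2: prey: 19+7-6=20; pred: 12+2-4=10
Step 3: prey: 20+8-6=22; pred: 10+2-4=8
Step 4: prey: 22+8-5=25; pred: 8+1-3=6
Step 5: prey: 25+10-4=31; pred: 6+1-2=5
Step 6: prey: 31+12-4=39; pred: 5+1-2=4

Answer: 39 4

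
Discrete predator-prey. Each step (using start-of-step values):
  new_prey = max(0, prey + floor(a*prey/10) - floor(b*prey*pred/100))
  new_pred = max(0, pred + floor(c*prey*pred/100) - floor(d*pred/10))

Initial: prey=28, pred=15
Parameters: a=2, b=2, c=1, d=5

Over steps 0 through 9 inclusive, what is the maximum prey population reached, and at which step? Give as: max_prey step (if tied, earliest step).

Step 1: prey: 28+5-8=25; pred: 15+4-7=12
Step 2: prey: 25+5-6=24; pred: 12+3-6=9
Step 3: prey: 24+4-4=24; pred: 9+2-4=7
Step 4: prey: 24+4-3=25; pred: 7+1-3=5
Step 5: prey: 25+5-2=28; pred: 5+1-2=4
Step 6: prey: 28+5-2=31; pred: 4+1-2=3
Step 7: prey: 31+6-1=36; pred: 3+0-1=2
Step 8: prey: 36+7-1=42; pred: 2+0-1=1
Step 9: prey: 42+8-0=50; pred: 1+0-0=1
Max prey = 50 at step 9

Answer: 50 9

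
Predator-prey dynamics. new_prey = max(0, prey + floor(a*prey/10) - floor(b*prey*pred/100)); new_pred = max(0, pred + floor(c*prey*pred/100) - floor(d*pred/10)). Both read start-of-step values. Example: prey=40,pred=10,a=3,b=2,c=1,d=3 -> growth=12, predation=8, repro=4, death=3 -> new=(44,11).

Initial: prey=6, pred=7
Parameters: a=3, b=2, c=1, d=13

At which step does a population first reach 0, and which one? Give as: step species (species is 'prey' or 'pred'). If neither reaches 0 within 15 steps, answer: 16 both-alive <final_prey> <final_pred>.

Step 1: prey: 6+1-0=7; pred: 7+0-9=0
First extinction: pred at step 1

Answer: 1 pred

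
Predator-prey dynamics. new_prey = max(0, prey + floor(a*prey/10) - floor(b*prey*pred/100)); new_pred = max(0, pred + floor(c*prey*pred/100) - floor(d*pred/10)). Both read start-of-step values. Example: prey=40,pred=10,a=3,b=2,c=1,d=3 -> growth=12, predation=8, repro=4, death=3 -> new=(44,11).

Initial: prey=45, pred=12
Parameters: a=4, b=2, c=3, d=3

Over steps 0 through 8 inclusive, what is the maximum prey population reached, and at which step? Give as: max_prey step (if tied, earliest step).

Answer: 53 1

Derivation:
Step 1: prey: 45+18-10=53; pred: 12+16-3=25
Step 2: prey: 53+21-26=48; pred: 25+39-7=57
Step 3: prey: 48+19-54=13; pred: 57+82-17=122
Step 4: prey: 13+5-31=0; pred: 122+47-36=133
Step 5: prey: 0+0-0=0; pred: 133+0-39=94
Step 6: prey: 0+0-0=0; pred: 94+0-28=66
Step 7: prey: 0+0-0=0; pred: 66+0-19=47
Step 8: prey: 0+0-0=0; pred: 47+0-14=33
Max prey = 53 at step 1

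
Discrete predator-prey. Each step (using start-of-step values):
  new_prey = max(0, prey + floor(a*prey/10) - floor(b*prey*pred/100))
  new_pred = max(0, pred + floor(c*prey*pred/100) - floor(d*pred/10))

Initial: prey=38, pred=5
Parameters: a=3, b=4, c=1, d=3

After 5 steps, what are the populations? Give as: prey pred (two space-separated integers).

Answer: 48 9

Derivation:
Step 1: prey: 38+11-7=42; pred: 5+1-1=5
Step 2: prey: 42+12-8=46; pred: 5+2-1=6
Step 3: prey: 46+13-11=48; pred: 6+2-1=7
Step 4: prey: 48+14-13=49; pred: 7+3-2=8
Step 5: prey: 49+14-15=48; pred: 8+3-2=9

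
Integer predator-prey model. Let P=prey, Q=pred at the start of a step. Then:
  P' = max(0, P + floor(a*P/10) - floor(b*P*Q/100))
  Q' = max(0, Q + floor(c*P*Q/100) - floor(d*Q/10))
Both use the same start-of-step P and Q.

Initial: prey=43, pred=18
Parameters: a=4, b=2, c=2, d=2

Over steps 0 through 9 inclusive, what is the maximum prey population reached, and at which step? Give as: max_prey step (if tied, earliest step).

Answer: 45 1

Derivation:
Step 1: prey: 43+17-15=45; pred: 18+15-3=30
Step 2: prey: 45+18-27=36; pred: 30+27-6=51
Step 3: prey: 36+14-36=14; pred: 51+36-10=77
Step 4: prey: 14+5-21=0; pred: 77+21-15=83
Step 5: prey: 0+0-0=0; pred: 83+0-16=67
Step 6: prey: 0+0-0=0; pred: 67+0-13=54
Step 7: prey: 0+0-0=0; pred: 54+0-10=44
Step 8: prey: 0+0-0=0; pred: 44+0-8=36
Step 9: prey: 0+0-0=0; pred: 36+0-7=29
Max prey = 45 at step 1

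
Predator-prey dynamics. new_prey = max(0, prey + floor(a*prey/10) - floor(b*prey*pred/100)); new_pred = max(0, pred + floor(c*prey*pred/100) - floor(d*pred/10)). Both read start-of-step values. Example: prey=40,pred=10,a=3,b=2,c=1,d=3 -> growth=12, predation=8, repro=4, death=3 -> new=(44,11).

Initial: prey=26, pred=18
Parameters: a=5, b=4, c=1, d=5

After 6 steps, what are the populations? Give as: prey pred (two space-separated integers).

Step 1: prey: 26+13-18=21; pred: 18+4-9=13
Step 2: prey: 21+10-10=21; pred: 13+2-6=9
Step 3: prey: 21+10-7=24; pred: 9+1-4=6
Step 4: prey: 24+12-5=31; pred: 6+1-3=4
Step 5: prey: 31+15-4=42; pred: 4+1-2=3
Step 6: prey: 42+21-5=58; pred: 3+1-1=3

Answer: 58 3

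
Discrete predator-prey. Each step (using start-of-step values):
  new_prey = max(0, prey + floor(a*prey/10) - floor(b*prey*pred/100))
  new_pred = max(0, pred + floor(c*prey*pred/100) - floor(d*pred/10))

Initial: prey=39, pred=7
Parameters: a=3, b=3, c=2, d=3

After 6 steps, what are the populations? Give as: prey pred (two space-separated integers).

Answer: 2 32

Derivation:
Step 1: prey: 39+11-8=42; pred: 7+5-2=10
Step 2: prey: 42+12-12=42; pred: 10+8-3=15
Step 3: prey: 42+12-18=36; pred: 15+12-4=23
Step 4: prey: 36+10-24=22; pred: 23+16-6=33
Step 5: prey: 22+6-21=7; pred: 33+14-9=38
Step 6: prey: 7+2-7=2; pred: 38+5-11=32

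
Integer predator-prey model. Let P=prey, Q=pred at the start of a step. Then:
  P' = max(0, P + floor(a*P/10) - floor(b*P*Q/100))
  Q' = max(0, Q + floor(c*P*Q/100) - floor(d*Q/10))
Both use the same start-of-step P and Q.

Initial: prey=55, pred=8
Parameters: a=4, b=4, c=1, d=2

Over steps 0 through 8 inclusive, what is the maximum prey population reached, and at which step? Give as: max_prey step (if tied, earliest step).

Step 1: prey: 55+22-17=60; pred: 8+4-1=11
Step 2: prey: 60+24-26=58; pred: 11+6-2=15
Step 3: prey: 58+23-34=47; pred: 15+8-3=20
Step 4: prey: 47+18-37=28; pred: 20+9-4=25
Step 5: prey: 28+11-28=11; pred: 25+7-5=27
Step 6: prey: 11+4-11=4; pred: 27+2-5=24
Step 7: prey: 4+1-3=2; pred: 24+0-4=20
Step 8: prey: 2+0-1=1; pred: 20+0-4=16
Max prey = 60 at step 1

Answer: 60 1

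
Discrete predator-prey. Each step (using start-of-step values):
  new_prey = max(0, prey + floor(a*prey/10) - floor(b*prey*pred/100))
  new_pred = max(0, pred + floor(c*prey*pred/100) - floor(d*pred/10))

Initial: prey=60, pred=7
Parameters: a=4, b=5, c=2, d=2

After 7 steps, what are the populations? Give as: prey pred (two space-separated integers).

Answer: 0 21

Derivation:
Step 1: prey: 60+24-21=63; pred: 7+8-1=14
Step 2: prey: 63+25-44=44; pred: 14+17-2=29
Step 3: prey: 44+17-63=0; pred: 29+25-5=49
Step 4: prey: 0+0-0=0; pred: 49+0-9=40
Step 5: prey: 0+0-0=0; pred: 40+0-8=32
Step 6: prey: 0+0-0=0; pred: 32+0-6=26
Step 7: prey: 0+0-0=0; pred: 26+0-5=21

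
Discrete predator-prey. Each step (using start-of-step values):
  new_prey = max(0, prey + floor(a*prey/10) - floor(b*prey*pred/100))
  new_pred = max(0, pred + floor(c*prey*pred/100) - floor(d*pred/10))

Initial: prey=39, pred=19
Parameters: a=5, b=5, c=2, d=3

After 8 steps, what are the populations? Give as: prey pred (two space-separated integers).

Answer: 0 5

Derivation:
Step 1: prey: 39+19-37=21; pred: 19+14-5=28
Step 2: prey: 21+10-29=2; pred: 28+11-8=31
Step 3: prey: 2+1-3=0; pred: 31+1-9=23
Step 4: prey: 0+0-0=0; pred: 23+0-6=17
Step 5: prey: 0+0-0=0; pred: 17+0-5=12
Step 6: prey: 0+0-0=0; pred: 12+0-3=9
Step 7: prey: 0+0-0=0; pred: 9+0-2=7
Step 8: prey: 0+0-0=0; pred: 7+0-2=5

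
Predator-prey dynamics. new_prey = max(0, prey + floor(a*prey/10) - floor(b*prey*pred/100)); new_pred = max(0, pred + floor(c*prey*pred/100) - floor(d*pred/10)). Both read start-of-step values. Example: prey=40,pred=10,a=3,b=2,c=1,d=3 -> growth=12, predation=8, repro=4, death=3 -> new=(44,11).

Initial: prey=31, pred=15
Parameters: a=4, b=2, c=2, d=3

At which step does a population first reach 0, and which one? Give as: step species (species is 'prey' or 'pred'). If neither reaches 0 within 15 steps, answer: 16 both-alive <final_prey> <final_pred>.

Step 1: prey: 31+12-9=34; pred: 15+9-4=20
Step 2: prey: 34+13-13=34; pred: 20+13-6=27
Step 3: prey: 34+13-18=29; pred: 27+18-8=37
Step 4: prey: 29+11-21=19; pred: 37+21-11=47
Step 5: prey: 19+7-17=9; pred: 47+17-14=50
Step 6: prey: 9+3-9=3; pred: 50+9-15=44
Step 7: prey: 3+1-2=2; pred: 44+2-13=33
Step 8: prey: 2+0-1=1; pred: 33+1-9=25
Step 9: prey: 1+0-0=1; pred: 25+0-7=18
Step 10: prey: 1+0-0=1; pred: 18+0-5=13
Step 11: prey: 1+0-0=1; pred: 13+0-3=10
Step 12: prey: 1+0-0=1; pred: 10+0-3=7
Step 13: prey: 1+0-0=1; pred: 7+0-2=5
Step 14: prey: 1+0-0=1; pred: 5+0-1=4
Step 15: prey: 1+0-0=1; pred: 4+0-1=3
No extinction within 15 steps

Answer: 16 both-alive 1 3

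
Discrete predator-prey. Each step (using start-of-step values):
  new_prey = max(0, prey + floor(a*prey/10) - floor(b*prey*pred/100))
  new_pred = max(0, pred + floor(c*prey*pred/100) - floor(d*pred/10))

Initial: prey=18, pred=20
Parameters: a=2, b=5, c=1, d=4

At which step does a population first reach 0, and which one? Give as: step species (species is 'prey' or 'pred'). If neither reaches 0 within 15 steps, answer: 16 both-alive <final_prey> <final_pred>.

Answer: 16 both-alive 1 2

Derivation:
Step 1: prey: 18+3-18=3; pred: 20+3-8=15
Step 2: prey: 3+0-2=1; pred: 15+0-6=9
Step 3: prey: 1+0-0=1; pred: 9+0-3=6
Step 4: prey: 1+0-0=1; pred: 6+0-2=4
Step 5: prey: 1+0-0=1; pred: 4+0-1=3
Step 6: prey: 1+0-0=1; pred: 3+0-1=2
Step 7: prey: 1+0-0=1; pred: 2+0-0=2
Steps 8-15: state stable at prey=1, pred=2 (no change)
No extinction within 15 steps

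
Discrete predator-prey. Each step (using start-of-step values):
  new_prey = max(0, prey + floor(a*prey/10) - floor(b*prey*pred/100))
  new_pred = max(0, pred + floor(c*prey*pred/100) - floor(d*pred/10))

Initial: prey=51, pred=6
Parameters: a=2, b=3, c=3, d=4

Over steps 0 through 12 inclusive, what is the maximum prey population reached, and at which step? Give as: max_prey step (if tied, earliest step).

Step 1: prey: 51+10-9=52; pred: 6+9-2=13
Step 2: prey: 52+10-20=42; pred: 13+20-5=28
Step 3: prey: 42+8-35=15; pred: 28+35-11=52
Step 4: prey: 15+3-23=0; pred: 52+23-20=55
Step 5: prey: 0+0-0=0; pred: 55+0-22=33
Step 6: prey: 0+0-0=0; pred: 33+0-13=20
Step 7: prey: 0+0-0=0; pred: 20+0-8=12
Step 8: prey: 0+0-0=0; pred: 12+0-4=8
Step 9: prey: 0+0-0=0; pred: 8+0-3=5
Step 10: prey: 0+0-0=0; pred: 5+0-2=3
Step 11: prey: 0+0-0=0; pred: 3+0-1=2
Step 12: prey: 0+0-0=0; pred: 2+0-0=2
Max prey = 52 at step 1

Answer: 52 1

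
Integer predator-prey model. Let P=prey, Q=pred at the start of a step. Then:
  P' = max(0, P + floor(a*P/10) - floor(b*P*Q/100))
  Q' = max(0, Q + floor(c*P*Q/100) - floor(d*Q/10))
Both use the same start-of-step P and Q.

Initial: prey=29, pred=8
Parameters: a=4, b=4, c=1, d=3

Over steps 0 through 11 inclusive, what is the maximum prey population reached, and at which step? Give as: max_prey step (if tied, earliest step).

Answer: 46 6

Derivation:
Step 1: prey: 29+11-9=31; pred: 8+2-2=8
Step 2: prey: 31+12-9=34; pred: 8+2-2=8
Step 3: prey: 34+13-10=37; pred: 8+2-2=8
Step 4: prey: 37+14-11=40; pred: 8+2-2=8
Step 5: prey: 40+16-12=44; pred: 8+3-2=9
Step 6: prey: 44+17-15=46; pred: 9+3-2=10
Step 7: prey: 46+18-18=46; pred: 10+4-3=11
Step 8: prey: 46+18-20=44; pred: 11+5-3=13
Step 9: prey: 44+17-22=39; pred: 13+5-3=15
Step 10: prey: 39+15-23=31; pred: 15+5-4=16
Step 11: prey: 31+12-19=24; pred: 16+4-4=16
Max prey = 46 at step 6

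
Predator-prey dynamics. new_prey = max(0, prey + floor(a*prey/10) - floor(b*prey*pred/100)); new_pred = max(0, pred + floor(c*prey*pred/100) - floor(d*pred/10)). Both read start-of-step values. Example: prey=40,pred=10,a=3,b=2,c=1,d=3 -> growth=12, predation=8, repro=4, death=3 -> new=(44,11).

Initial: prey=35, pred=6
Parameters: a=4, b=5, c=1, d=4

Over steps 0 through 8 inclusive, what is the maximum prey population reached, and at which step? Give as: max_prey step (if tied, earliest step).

Step 1: prey: 35+14-10=39; pred: 6+2-2=6
Step 2: prey: 39+15-11=43; pred: 6+2-2=6
Step 3: prey: 43+17-12=48; pred: 6+2-2=6
Step 4: prey: 48+19-14=53; pred: 6+2-2=6
Step 5: prey: 53+21-15=59; pred: 6+3-2=7
Step 6: prey: 59+23-20=62; pred: 7+4-2=9
Step 7: prey: 62+24-27=59; pred: 9+5-3=11
Step 8: prey: 59+23-32=50; pred: 11+6-4=13
Max prey = 62 at step 6

Answer: 62 6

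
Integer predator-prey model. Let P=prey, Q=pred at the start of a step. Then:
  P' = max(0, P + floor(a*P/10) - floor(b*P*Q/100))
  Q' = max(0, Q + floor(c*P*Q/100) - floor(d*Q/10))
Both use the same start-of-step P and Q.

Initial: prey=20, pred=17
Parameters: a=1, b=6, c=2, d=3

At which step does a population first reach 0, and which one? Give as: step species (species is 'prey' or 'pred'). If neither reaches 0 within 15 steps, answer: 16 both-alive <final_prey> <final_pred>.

Answer: 2 prey

Derivation:
Step 1: prey: 20+2-20=2; pred: 17+6-5=18
Step 2: prey: 2+0-2=0; pred: 18+0-5=13
First extinction: prey at step 2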